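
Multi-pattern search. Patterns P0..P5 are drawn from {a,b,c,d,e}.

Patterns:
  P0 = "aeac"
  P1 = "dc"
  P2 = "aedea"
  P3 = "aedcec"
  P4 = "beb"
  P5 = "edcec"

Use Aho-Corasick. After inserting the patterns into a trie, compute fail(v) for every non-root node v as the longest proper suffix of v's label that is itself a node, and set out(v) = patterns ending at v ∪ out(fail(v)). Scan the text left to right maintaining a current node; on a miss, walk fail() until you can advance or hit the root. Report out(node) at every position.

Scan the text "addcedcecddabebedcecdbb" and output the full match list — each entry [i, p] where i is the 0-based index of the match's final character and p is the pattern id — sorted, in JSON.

Build:
Trie nodes:
  0='ε' goto a→1 b→13 d→5 e→16
  1='a' goto e→2
  2='ae' goto a→3 d→7
  3='aea' goto c→4
  4='aeac' goto ·  [P0 ends]
  5='d' goto c→6
  6='dc' goto ·  [P1 ends]
  7='aed' goto c→10 e→8
  8='aede' goto a→9
  9='aedea' goto ·  [P2 ends]
  10='aedc' goto e→11
  11='aedce' goto c→12
  12='aedcec' goto ·  [P3 ends]
  13='b' goto e→14
  14='be' goto b→15
  15='beb' goto ·  [P4 ends]
  16='e' goto d→17
  17='ed' goto c→18
  18='edc' goto e→19
  19='edce' goto c→20
  20='edcec' goto ·  [P5 ends]

BFS fail/out derivation:
  fail(1) 'a': from fail(0)=0 chase 'a': 0 ⇒ 0;  out=∅∪out(0)=∅
  fail(5) 'd': from fail(0)=0 chase 'd': 0 ⇒ 0;  out=∅∪out(0)=∅
  fail(13) 'b': from fail(0)=0 chase 'b': 0 ⇒ 0;  out=∅∪out(0)=∅
  fail(16) 'e': from fail(0)=0 chase 'e': 0 ⇒ 0;  out=∅∪out(0)=∅
  fail(2) 'ae': from fail(1)=0 chase 'e': 0 ⇒ 16;  out=∅∪out(16)=∅
  fail(6) 'dc': from fail(5)=0 chase 'c': 0 ⇒ 0;  out={1}∪out(0)={1}
  fail(14) 'be': from fail(13)=0 chase 'e': 0 ⇒ 16;  out=∅∪out(16)=∅
  fail(17) 'ed': from fail(16)=0 chase 'd': 0 ⇒ 5;  out=∅∪out(5)=∅
  fail(3) 'aea': from fail(2)=16 chase 'a': 16→0 ⇒ 1;  out=∅∪out(1)=∅
  fail(7) 'aed': from fail(2)=16 chase 'd': 16 ⇒ 17;  out=∅∪out(17)=∅
  fail(15) 'beb': from fail(14)=16 chase 'b': 16→0 ⇒ 13;  out={4}∪out(13)={4}
  fail(18) 'edc': from fail(17)=5 chase 'c': 5 ⇒ 6;  out=∅∪out(6)={1}
  fail(4) 'aeac': from fail(3)=1 chase 'c': 1→0 ⇒ 0;  out={0}∪out(0)={0}
  fail(8) 'aede': from fail(7)=17 chase 'e': 17→5→0 ⇒ 16;  out=∅∪out(16)=∅
  fail(10) 'aedc': from fail(7)=17 chase 'c': 17 ⇒ 18;  out=∅∪out(18)={1}
  fail(19) 'edce': from fail(18)=6 chase 'e': 6→0 ⇒ 16;  out=∅∪out(16)=∅
  fail(9) 'aedea': from fail(8)=16 chase 'a': 16→0 ⇒ 1;  out={2}∪out(1)={2}
  fail(11) 'aedce': from fail(10)=18 chase 'e': 18 ⇒ 19;  out=∅∪out(19)=∅
  fail(20) 'edcec': from fail(19)=16 chase 'c': 16→0 ⇒ 0;  out={5}∪out(0)={5}
  fail(12) 'aedcec': from fail(11)=19 chase 'c': 19 ⇒ 20;  out={3}∪out(20)={3,5}

Text stream:
pos 0 'a': at 1
pos 1 'd': at 5 (fail-walked)
pos 2 'd': at 5 (fail-walked)
pos 3 'c': at 6  → match P1@[2:3]
pos 4 'e': at 16 (fail-walked)
pos 5 'd': at 17
pos 6 'c': at 18  → match P1@[5:6]
pos 7 'e': at 19
pos 8 'c': at 20  → match P5@[4:8]
pos 9 'd': at 5 (fail-walked)
pos 10 'd': at 5 (fail-walked)
pos 11 'a': at 1 (fail-walked)
pos 12 'b': at 13 (fail-walked)
pos 13 'e': at 14
pos 14 'b': at 15  → match P4@[12:14]
pos 15 'e': at 14 (fail-walked)
pos 16 'd': at 17 (fail-walked)
pos 17 'c': at 18  → match P1@[16:17]
pos 18 'e': at 19
pos 19 'c': at 20  → match P5@[15:19]
pos 20 'd': at 5 (fail-walked)
pos 21 'b': at 13 (fail-walked)
pos 22 'b': at 13 (fail-walked)

Result: [[3,1],[6,1],[8,5],[14,4],[17,1],[19,5]]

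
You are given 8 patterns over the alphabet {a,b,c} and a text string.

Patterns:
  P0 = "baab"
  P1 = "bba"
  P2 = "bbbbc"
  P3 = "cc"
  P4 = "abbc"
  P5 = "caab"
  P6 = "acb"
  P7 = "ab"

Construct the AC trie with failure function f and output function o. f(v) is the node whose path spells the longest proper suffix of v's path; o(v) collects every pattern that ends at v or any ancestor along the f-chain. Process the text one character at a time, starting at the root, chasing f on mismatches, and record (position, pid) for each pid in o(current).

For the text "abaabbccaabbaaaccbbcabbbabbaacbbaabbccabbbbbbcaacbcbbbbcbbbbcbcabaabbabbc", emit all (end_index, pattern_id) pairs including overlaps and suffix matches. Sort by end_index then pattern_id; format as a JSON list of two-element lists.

Build automaton:
Trie nodes:
  n0 'ε': a→12 b→1 c→10
  n1 'b': a→2 b→5
  n2 'ba': a→3
  n3 'baa': b→4
  n4 'baab': ·  [P0 ends]
  n5 'bb': a→6 b→7
  n6 'bba': ·  [P1 ends]
  n7 'bbb': b→8
  n8 'bbbb': c→9
  n9 'bbbbc': ·  [P2 ends]
  n10 'c': a→16 c→11
  n11 'cc': ·  [P3 ends]
  n12 'a': b→13 c→19
  n13 'ab': b→14  [P7 ends]
  n14 'abb': c→15
  n15 'abbc': ·  [P4 ends]
  n16 'ca': a→17
  n17 'caa': b→18
  n18 'caab': ·  [P5 ends]
  n19 'ac': b→20
  n20 'acb': ·  [P6 ends]

BFS fail/out derivation:
  fail(1) 'b': from fail(0)=0 chase 'b': 0 ⇒ 0;  out=∅∪out(0)=∅
  fail(10) 'c': from fail(0)=0 chase 'c': 0 ⇒ 0;  out=∅∪out(0)=∅
  fail(12) 'a': from fail(0)=0 chase 'a': 0 ⇒ 0;  out=∅∪out(0)=∅
  fail(2) 'ba': from fail(1)=0 chase 'a': 0 ⇒ 12;  out=∅∪out(12)=∅
  fail(5) 'bb': from fail(1)=0 chase 'b': 0 ⇒ 1;  out=∅∪out(1)=∅
  fail(11) 'cc': from fail(10)=0 chase 'c': 0 ⇒ 10;  out={3}∪out(10)={3}
  fail(13) 'ab': from fail(12)=0 chase 'b': 0 ⇒ 1;  out={7}∪out(1)={7}
  fail(16) 'ca': from fail(10)=0 chase 'a': 0 ⇒ 12;  out=∅∪out(12)=∅
  fail(19) 'ac': from fail(12)=0 chase 'c': 0 ⇒ 10;  out=∅∪out(10)=∅
  fail(3) 'baa': from fail(2)=12 chase 'a': 12→0 ⇒ 12;  out=∅∪out(12)=∅
  fail(6) 'bba': from fail(5)=1 chase 'a': 1 ⇒ 2;  out={1}∪out(2)={1}
  fail(7) 'bbb': from fail(5)=1 chase 'b': 1 ⇒ 5;  out=∅∪out(5)=∅
  fail(14) 'abb': from fail(13)=1 chase 'b': 1 ⇒ 5;  out=∅∪out(5)=∅
  fail(17) 'caa': from fail(16)=12 chase 'a': 12→0 ⇒ 12;  out=∅∪out(12)=∅
  fail(20) 'acb': from fail(19)=10 chase 'b': 10→0 ⇒ 1;  out={6}∪out(1)={6}
  fail(4) 'baab': from fail(3)=12 chase 'b': 12 ⇒ 13;  out={0}∪out(13)={0,7}
  fail(8) 'bbbb': from fail(7)=5 chase 'b': 5 ⇒ 7;  out=∅∪out(7)=∅
  fail(15) 'abbc': from fail(14)=5 chase 'c': 5→1→0 ⇒ 10;  out={4}∪out(10)={4}
  fail(18) 'caab': from fail(17)=12 chase 'b': 12 ⇒ 13;  out={5}∪out(13)={5,7}
  fail(9) 'bbbbc': from fail(8)=7 chase 'c': 7→5→1→0 ⇒ 10;  out={2}∪out(10)={2}

Text stream:
i=0 'a': node 0→12
i=1 'b': node 12→13  ** P7@[0:1]
i=2 'a': node 13→2 ·f
i=3 'a': node 2→3
i=4 'b': node 3→4  ** P0@[1:4],P7@[3:4]
i=5 'b': node 4→14 ·f
i=6 'c': node 14→15  ** P4@[3:6]
i=7 'c': node 15→11 ·f  ** P3@[6:7]
i=8 'a': node 11→16 ·f
i=9 'a': node 16→17
i=10 'b': node 17→18  ** P5@[7:10],P7@[9:10]
i=11 'b': node 18→14 ·f
i=12 'a': node 14→6 ·f  ** P1@[10:12]
i=13 'a': node 6→3 ·f
i=14 'a': node 3→12 ·f
i=15 'c': node 12→19
i=16 'c': node 19→11 ·f  ** P3@[15:16]
i=17 'b': node 11→1 ·f
i=18 'b': node 1→5
i=19 'c': node 5→10 ·f
i=20 'a': node 10→16
i=21 'b': node 16→13 ·f  ** P7@[20:21]
i=22 'b': node 13→14
i=23 'b': node 14→7 ·f
i=24 'a': node 7→6 ·f  ** P1@[22:24]
i=25 'b': node 6→13 ·f  ** P7@[24:25]
i=26 'b': node 13→14
i=27 'a': node 14→6 ·f  ** P1@[25:27]
i=28 'a': node 6→3 ·f
i=29 'c': node 3→19 ·f
i=30 'b': node 19→20  ** P6@[28:30]
i=31 'b': node 20→5 ·f
i=32 'a': node 5→6  ** P1@[30:32]
i=33 'a': node 6→3 ·f
i=34 'b': node 3→4  ** P0@[31:34],P7@[33:34]
i=35 'b': node 4→14 ·f
i=36 'c': node 14→15  ** P4@[33:36]
i=37 'c': node 15→11 ·f  ** P3@[36:37]
i=38 'a': node 11→16 ·f
i=39 'b': node 16→13 ·f  ** P7@[38:39]
i=40 'b': node 13→14
i=41 'b': node 14→7 ·f
i=42 'b': node 7→8
i=43 'b': node 8→8 ·f
i=44 'b': node 8→8 ·f
i=45 'c': node 8→9  ** P2@[41:45]
i=46 'a': node 9→16 ·f
i=47 'a': node 16→17
i=48 'c': node 17→19 ·f
i=49 'b': node 19→20  ** P6@[47:49]
i=50 'c': node 20→10 ·f
i=51 'b': node 10→1 ·f
i=52 'b': node 1→5
i=53 'b': node 5→7
i=54 'b': node 7→8
i=55 'c': node 8→9  ** P2@[51:55]
i=56 'b': node 9→1 ·f
i=57 'b': node 1→5
i=58 'b': node 5→7
i=59 'b': node 7→8
i=60 'c': node 8→9  ** P2@[56:60]
i=61 'b': node 9→1 ·f
i=62 'c': node 1→10 ·f
i=63 'a': node 10→16
i=64 'b': node 16→13 ·f  ** P7@[63:64]
i=65 'a': node 13→2 ·f
i=66 'a': node 2→3
i=67 'b': node 3→4  ** P0@[64:67],P7@[66:67]
i=68 'b': node 4→14 ·f
i=69 'a': node 14→6 ·f  ** P1@[67:69]
i=70 'b': node 6→13 ·f  ** P7@[69:70]
i=71 'b': node 13→14
i=72 'c': node 14→15  ** P4@[69:72]

Result: [[1,7],[4,0],[4,7],[6,4],[7,3],[10,5],[10,7],[12,1],[16,3],[21,7],[24,1],[25,7],[27,1],[30,6],[32,1],[34,0],[34,7],[36,4],[37,3],[39,7],[45,2],[49,6],[55,2],[60,2],[64,7],[67,0],[67,7],[69,1],[70,7],[72,4]]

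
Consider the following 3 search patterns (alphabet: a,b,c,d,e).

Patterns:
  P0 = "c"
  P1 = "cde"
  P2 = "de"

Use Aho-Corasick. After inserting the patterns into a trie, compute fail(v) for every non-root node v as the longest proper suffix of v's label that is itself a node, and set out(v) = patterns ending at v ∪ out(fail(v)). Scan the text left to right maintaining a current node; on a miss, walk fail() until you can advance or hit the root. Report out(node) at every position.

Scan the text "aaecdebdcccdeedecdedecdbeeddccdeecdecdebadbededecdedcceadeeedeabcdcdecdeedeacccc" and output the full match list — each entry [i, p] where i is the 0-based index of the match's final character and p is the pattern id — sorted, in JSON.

Construct AC machine:
Trie (insert patterns):
  n0 'ε': c→1 d→4
  n1 'c': d→2  [P0 ends]
  n2 'cd': e→3
  n3 'cde': ·  [P1 ends]
  n4 'd': e→5
  n5 'de': ·  [P2 ends]

Failure links (BFS by depth):
  n1('c'): parent n0 fail=0; on 'c' 0 → fail=0;  out {0}∪∅={0}
  n4('d'): parent n0 fail=0; on 'd' 0 → fail=0;  out ∅∪∅=∅
  n2('cd'): parent n1 fail=0; on 'd' 0 → fail=4;  out ∅∪∅=∅
  n5('de'): parent n4 fail=0; on 'e' 0 → fail=0;  out {2}∪∅={2}
  n3('cde'): parent n2 fail=4; on 'e' 4 → fail=5;  out {1}∪{2}={1,2}

Run:
pos 0 'a': at 0
pos 1 'a': at 0
pos 2 'e': at 0
pos 3 'c': at 1  → match P0@[3:3]
pos 4 'd': at 2
pos 5 'e': at 3  → match P1@[3:5],P2@[4:5]
pos 6 'b': at 0 (fail-walked)
pos 7 'd': at 4
pos 8 'c': at 1 (fail-walked)  → match P0@[8:8]
pos 9 'c': at 1 (fail-walked)  → match P0@[9:9]
pos 10 'c': at 1 (fail-walked)  → match P0@[10:10]
pos 11 'd': at 2
pos 12 'e': at 3  → match P1@[10:12],P2@[11:12]
pos 13 'e': at 0 (fail-walked)
pos 14 'd': at 4
pos 15 'e': at 5  → match P2@[14:15]
pos 16 'c': at 1 (fail-walked)  → match P0@[16:16]
pos 17 'd': at 2
pos 18 'e': at 3  → match P1@[16:18],P2@[17:18]
pos 19 'd': at 4 (fail-walked)
pos 20 'e': at 5  → match P2@[19:20]
pos 21 'c': at 1 (fail-walked)  → match P0@[21:21]
pos 22 'd': at 2
pos 23 'b': at 0 (fail-walked)
pos 24 'e': at 0
pos 25 'e': at 0
pos 26 'd': at 4
pos 27 'd': at 4 (fail-walked)
pos 28 'c': at 1 (fail-walked)  → match P0@[28:28]
pos 29 'c': at 1 (fail-walked)  → match P0@[29:29]
pos 30 'd': at 2
pos 31 'e': at 3  → match P1@[29:31],P2@[30:31]
pos 32 'e': at 0 (fail-walked)
pos 33 'c': at 1  → match P0@[33:33]
pos 34 'd': at 2
pos 35 'e': at 3  → match P1@[33:35],P2@[34:35]
pos 36 'c': at 1 (fail-walked)  → match P0@[36:36]
pos 37 'd': at 2
pos 38 'e': at 3  → match P1@[36:38],P2@[37:38]
pos 39 'b': at 0 (fail-walked)
pos 40 'a': at 0
pos 41 'd': at 4
pos 42 'b': at 0 (fail-walked)
pos 43 'e': at 0
pos 44 'd': at 4
pos 45 'e': at 5  → match P2@[44:45]
pos 46 'd': at 4 (fail-walked)
pos 47 'e': at 5  → match P2@[46:47]
pos 48 'c': at 1 (fail-walked)  → match P0@[48:48]
pos 49 'd': at 2
pos 50 'e': at 3  → match P1@[48:50],P2@[49:50]
pos 51 'd': at 4 (fail-walked)
pos 52 'c': at 1 (fail-walked)  → match P0@[52:52]
pos 53 'c': at 1 (fail-walked)  → match P0@[53:53]
pos 54 'e': at 0 (fail-walked)
pos 55 'a': at 0
pos 56 'd': at 4
pos 57 'e': at 5  → match P2@[56:57]
pos 58 'e': at 0 (fail-walked)
pos 59 'e': at 0
pos 60 'd': at 4
pos 61 'e': at 5  → match P2@[60:61]
pos 62 'a': at 0 (fail-walked)
pos 63 'b': at 0
pos 64 'c': at 1  → match P0@[64:64]
pos 65 'd': at 2
pos 66 'c': at 1 (fail-walked)  → match P0@[66:66]
pos 67 'd': at 2
pos 68 'e': at 3  → match P1@[66:68],P2@[67:68]
pos 69 'c': at 1 (fail-walked)  → match P0@[69:69]
pos 70 'd': at 2
pos 71 'e': at 3  → match P1@[69:71],P2@[70:71]
pos 72 'e': at 0 (fail-walked)
pos 73 'd': at 4
pos 74 'e': at 5  → match P2@[73:74]
pos 75 'a': at 0 (fail-walked)
pos 76 'c': at 1  → match P0@[76:76]
pos 77 'c': at 1 (fail-walked)  → match P0@[77:77]
pos 78 'c': at 1 (fail-walked)  → match P0@[78:78]
pos 79 'c': at 1 (fail-walked)  → match P0@[79:79]

Result: [[3,0],[5,1],[5,2],[8,0],[9,0],[10,0],[12,1],[12,2],[15,2],[16,0],[18,1],[18,2],[20,2],[21,0],[28,0],[29,0],[31,1],[31,2],[33,0],[35,1],[35,2],[36,0],[38,1],[38,2],[45,2],[47,2],[48,0],[50,1],[50,2],[52,0],[53,0],[57,2],[61,2],[64,0],[66,0],[68,1],[68,2],[69,0],[71,1],[71,2],[74,2],[76,0],[77,0],[78,0],[79,0]]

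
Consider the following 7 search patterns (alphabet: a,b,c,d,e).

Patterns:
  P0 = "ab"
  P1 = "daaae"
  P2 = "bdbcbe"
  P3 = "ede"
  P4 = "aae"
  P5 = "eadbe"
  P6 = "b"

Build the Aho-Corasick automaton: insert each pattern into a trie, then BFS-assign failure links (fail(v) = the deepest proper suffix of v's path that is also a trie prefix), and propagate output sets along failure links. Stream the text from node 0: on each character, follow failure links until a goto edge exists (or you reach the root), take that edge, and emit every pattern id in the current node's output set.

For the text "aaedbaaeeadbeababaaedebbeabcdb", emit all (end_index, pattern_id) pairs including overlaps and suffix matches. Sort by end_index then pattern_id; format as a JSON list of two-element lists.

Construct AC machine:
Trie (insert patterns):
  n0 'ε': a→1 b→8 d→3 e→14
  n1 'a': a→17 b→2
  n2 'ab': ·  [P0 ends]
  n3 'd': a→4
  n4 'da': a→5
  n5 'daa': a→6
  n6 'daaa': e→7
  n7 'daaae': ·  [P1 ends]
  n8 'b': d→9  [P6 ends]
  n9 'bd': b→10
  n10 'bdb': c→11
  n11 'bdbc': b→12
  n12 'bdbcb': e→13
  n13 'bdbcbe': ·  [P2 ends]
  n14 'e': a→19 d→15
  n15 'ed': e→16
  n16 'ede': ·  [P3 ends]
  n17 'aa': e→18
  n18 'aae': ·  [P4 ends]
  n19 'ea': d→20
  n20 'ead': b→21
  n21 'eadb': e→22
  n22 'eadbe': ·  [P5 ends]

BFS fail/out derivation:
  fail(1) 'a': from fail(0)=0 chase 'a': 0 ⇒ 0;  out=∅∪out(0)=∅
  fail(3) 'd': from fail(0)=0 chase 'd': 0 ⇒ 0;  out=∅∪out(0)=∅
  fail(8) 'b': from fail(0)=0 chase 'b': 0 ⇒ 0;  out={6}∪out(0)={6}
  fail(14) 'e': from fail(0)=0 chase 'e': 0 ⇒ 0;  out=∅∪out(0)=∅
  fail(2) 'ab': from fail(1)=0 chase 'b': 0 ⇒ 8;  out={0}∪out(8)={0,6}
  fail(4) 'da': from fail(3)=0 chase 'a': 0 ⇒ 1;  out=∅∪out(1)=∅
  fail(9) 'bd': from fail(8)=0 chase 'd': 0 ⇒ 3;  out=∅∪out(3)=∅
  fail(15) 'ed': from fail(14)=0 chase 'd': 0 ⇒ 3;  out=∅∪out(3)=∅
  fail(17) 'aa': from fail(1)=0 chase 'a': 0 ⇒ 1;  out=∅∪out(1)=∅
  fail(19) 'ea': from fail(14)=0 chase 'a': 0 ⇒ 1;  out=∅∪out(1)=∅
  fail(5) 'daa': from fail(4)=1 chase 'a': 1 ⇒ 17;  out=∅∪out(17)=∅
  fail(10) 'bdb': from fail(9)=3 chase 'b': 3→0 ⇒ 8;  out=∅∪out(8)={6}
  fail(16) 'ede': from fail(15)=3 chase 'e': 3→0 ⇒ 14;  out={3}∪out(14)={3}
  fail(18) 'aae': from fail(17)=1 chase 'e': 1→0 ⇒ 14;  out={4}∪out(14)={4}
  fail(20) 'ead': from fail(19)=1 chase 'd': 1→0 ⇒ 3;  out=∅∪out(3)=∅
  fail(6) 'daaa': from fail(5)=17 chase 'a': 17→1 ⇒ 17;  out=∅∪out(17)=∅
  fail(11) 'bdbc': from fail(10)=8 chase 'c': 8→0 ⇒ 0;  out=∅∪out(0)=∅
  fail(21) 'eadb': from fail(20)=3 chase 'b': 3→0 ⇒ 8;  out=∅∪out(8)={6}
  fail(7) 'daaae': from fail(6)=17 chase 'e': 17 ⇒ 18;  out={1}∪out(18)={1,4}
  fail(12) 'bdbcb': from fail(11)=0 chase 'b': 0 ⇒ 8;  out=∅∪out(8)={6}
  fail(22) 'eadbe': from fail(21)=8 chase 'e': 8→0 ⇒ 14;  out={5}∪out(14)={5}
  fail(13) 'bdbcbe': from fail(12)=8 chase 'e': 8→0 ⇒ 14;  out={2}∪out(14)={2}

Text stream:
pos 0 'a': at 1
pos 1 'a': at 17
pos 2 'e': at 18  ** P4@[0:2]
pos 3 'd': at 15 (fail-walked)
pos 4 'b': at 8 (fail-walked)  ** P6@[4:4]
pos 5 'a': at 1 (fail-walked)
pos 6 'a': at 17
pos 7 'e': at 18  ** P4@[5:7]
pos 8 'e': at 14 (fail-walked)
pos 9 'a': at 19
pos 10 'd': at 20
pos 11 'b': at 21  ** P6@[11:11]
pos 12 'e': at 22  ** P5@[8:12]
pos 13 'a': at 19 (fail-walked)
pos 14 'b': at 2 (fail-walked)  ** P0@[13:14],P6@[14:14]
pos 15 'a': at 1 (fail-walked)
pos 16 'b': at 2  ** P0@[15:16],P6@[16:16]
pos 17 'a': at 1 (fail-walked)
pos 18 'a': at 17
pos 19 'e': at 18  ** P4@[17:19]
pos 20 'd': at 15 (fail-walked)
pos 21 'e': at 16  ** P3@[19:21]
pos 22 'b': at 8 (fail-walked)  ** P6@[22:22]
pos 23 'b': at 8 (fail-walked)  ** P6@[23:23]
pos 24 'e': at 14 (fail-walked)
pos 25 'a': at 19
pos 26 'b': at 2 (fail-walked)  ** P0@[25:26],P6@[26:26]
pos 27 'c': at 0 (fail-walked)
pos 28 'd': at 3
pos 29 'b': at 8 (fail-walked)  ** P6@[29:29]

Matches: [[2,4],[4,6],[7,4],[11,6],[12,5],[14,0],[14,6],[16,0],[16,6],[19,4],[21,3],[22,6],[23,6],[26,0],[26,6],[29,6]]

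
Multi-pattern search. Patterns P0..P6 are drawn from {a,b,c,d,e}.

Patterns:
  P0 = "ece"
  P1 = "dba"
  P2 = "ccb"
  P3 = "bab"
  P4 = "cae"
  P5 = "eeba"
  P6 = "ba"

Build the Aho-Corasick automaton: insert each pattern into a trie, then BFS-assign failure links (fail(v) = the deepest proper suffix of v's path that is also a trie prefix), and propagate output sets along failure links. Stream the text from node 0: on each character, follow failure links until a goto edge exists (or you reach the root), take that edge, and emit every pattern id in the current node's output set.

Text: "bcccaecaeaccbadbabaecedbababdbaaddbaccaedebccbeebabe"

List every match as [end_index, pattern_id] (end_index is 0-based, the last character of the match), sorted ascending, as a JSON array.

Construct AC machine:
Trie (insert patterns):
  n0 'ε': b→10 c→7 d→4 e→1
  n1 'e': c→2 e→15
  n2 'ec': e→3
  n3 'ece': ·  ←P0
  n4 'd': b→5
  n5 'db': a→6
  n6 'dba': ·  ←P1
  n7 'c': a→13 c→8
  n8 'cc': b→9
  n9 'ccb': ·  ←P2
  n10 'b': a→11
  n11 'ba': b→12  ←P6
  n12 'bab': ·  ←P3
  n13 'ca': e→14
  n14 'cae': ·  ←P4
  n15 'ee': b→16
  n16 'eeb': a→17
  n17 'eeba': ·  ←P5

BFS fail/out derivation:
  fail(1) 'e': from fail(0)=0 chase 'e': 0 ⇒ 0;  out=∅∪out(0)=∅
  fail(4) 'd': from fail(0)=0 chase 'd': 0 ⇒ 0;  out=∅∪out(0)=∅
  fail(7) 'c': from fail(0)=0 chase 'c': 0 ⇒ 0;  out=∅∪out(0)=∅
  fail(10) 'b': from fail(0)=0 chase 'b': 0 ⇒ 0;  out=∅∪out(0)=∅
  fail(2) 'ec': from fail(1)=0 chase 'c': 0 ⇒ 7;  out=∅∪out(7)=∅
  fail(5) 'db': from fail(4)=0 chase 'b': 0 ⇒ 10;  out=∅∪out(10)=∅
  fail(8) 'cc': from fail(7)=0 chase 'c': 0 ⇒ 7;  out=∅∪out(7)=∅
  fail(11) 'ba': from fail(10)=0 chase 'a': 0 ⇒ 0;  out={6}∪out(0)={6}
  fail(13) 'ca': from fail(7)=0 chase 'a': 0 ⇒ 0;  out=∅∪out(0)=∅
  fail(15) 'ee': from fail(1)=0 chase 'e': 0 ⇒ 1;  out=∅∪out(1)=∅
  fail(3) 'ece': from fail(2)=7 chase 'e': 7→0 ⇒ 1;  out={0}∪out(1)={0}
  fail(6) 'dba': from fail(5)=10 chase 'a': 10 ⇒ 11;  out={1}∪out(11)={1,6}
  fail(9) 'ccb': from fail(8)=7 chase 'b': 7→0 ⇒ 10;  out={2}∪out(10)={2}
  fail(12) 'bab': from fail(11)=0 chase 'b': 0 ⇒ 10;  out={3}∪out(10)={3}
  fail(14) 'cae': from fail(13)=0 chase 'e': 0 ⇒ 1;  out={4}∪out(1)={4}
  fail(16) 'eeb': from fail(15)=1 chase 'b': 1→0 ⇒ 10;  out=∅∪out(10)=∅
  fail(17) 'eeba': from fail(16)=10 chase 'a': 10 ⇒ 11;  out={5}∪out(11)={5,6}

Text stream:
pos 0 'b': at 10
pos 1 'c': at 7 ·f
pos 2 'c': at 8
pos 3 'c': at 8 ·f
pos 4 'a': at 13 ·f
pos 5 'e': at 14  emit P4@[3:5]
pos 6 'c': at 2 ·f
pos 7 'a': at 13 ·f
pos 8 'e': at 14  emit P4@[6:8]
pos 9 'a': at 0 ·f
pos 10 'c': at 7
pos 11 'c': at 8
pos 12 'b': at 9  emit P2@[10:12]
pos 13 'a': at 11 ·f  emit P6@[12:13]
pos 14 'd': at 4 ·f
pos 15 'b': at 5
pos 16 'a': at 6  emit P1@[14:16],P6@[15:16]
pos 17 'b': at 12 ·f  emit P3@[15:17]
pos 18 'a': at 11 ·f  emit P6@[17:18]
pos 19 'e': at 1 ·f
pos 20 'c': at 2
pos 21 'e': at 3  emit P0@[19:21]
pos 22 'd': at 4 ·f
pos 23 'b': at 5
pos 24 'a': at 6  emit P1@[22:24],P6@[23:24]
pos 25 'b': at 12 ·f  emit P3@[23:25]
pos 26 'a': at 11 ·f  emit P6@[25:26]
pos 27 'b': at 12  emit P3@[25:27]
pos 28 'd': at 4 ·f
pos 29 'b': at 5
pos 30 'a': at 6  emit P1@[28:30],P6@[29:30]
pos 31 'a': at 0 ·f
pos 32 'd': at 4
pos 33 'd': at 4 ·f
pos 34 'b': at 5
pos 35 'a': at 6  emit P1@[33:35],P6@[34:35]
pos 36 'c': at 7 ·f
pos 37 'c': at 8
pos 38 'a': at 13 ·f
pos 39 'e': at 14  emit P4@[37:39]
pos 40 'd': at 4 ·f
pos 41 'e': at 1 ·f
pos 42 'b': at 10 ·f
pos 43 'c': at 7 ·f
pos 44 'c': at 8
pos 45 'b': at 9  emit P2@[43:45]
pos 46 'e': at 1 ·f
pos 47 'e': at 15
pos 48 'b': at 16
pos 49 'a': at 17  emit P5@[46:49],P6@[48:49]
pos 50 'b': at 12 ·f  emit P3@[48:50]
pos 51 'e': at 1 ·f

Matches: [[5,4],[8,4],[12,2],[13,6],[16,1],[16,6],[17,3],[18,6],[21,0],[24,1],[24,6],[25,3],[26,6],[27,3],[30,1],[30,6],[35,1],[35,6],[39,4],[45,2],[49,5],[49,6],[50,3]]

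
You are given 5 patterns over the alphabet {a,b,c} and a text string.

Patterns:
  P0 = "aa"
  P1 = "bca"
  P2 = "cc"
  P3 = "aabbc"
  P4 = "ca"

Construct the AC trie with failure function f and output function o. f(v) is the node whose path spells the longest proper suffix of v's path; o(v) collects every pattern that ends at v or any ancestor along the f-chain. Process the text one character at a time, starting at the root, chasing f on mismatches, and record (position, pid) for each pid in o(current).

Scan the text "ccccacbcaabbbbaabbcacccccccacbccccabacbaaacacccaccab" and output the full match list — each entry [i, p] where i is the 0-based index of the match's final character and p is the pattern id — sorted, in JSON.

Build automaton:
Trie (insert patterns):
  n0 'ε': a→1 b→3 c→6
  n1 'a': a→2
  n2 'aa': b→8  ←P0
  n3 'b': c→4
  n4 'bc': a→5
  n5 'bca': ·  ←P1
  n6 'c': a→11 c→7
  n7 'cc': ·  ←P2
  n8 'aab': b→9
  n9 'aabb': c→10
  n10 'aabbc': ·  ←P3
  n11 'ca': ·  ←P4

Failure links (BFS by depth):
  n1('a'): parent n0 fail=0; on 'a' 0 → fail=0;  out ∅∪∅=∅
  n3('b'): parent n0 fail=0; on 'b' 0 → fail=0;  out ∅∪∅=∅
  n6('c'): parent n0 fail=0; on 'c' 0 → fail=0;  out ∅∪∅=∅
  n2('aa'): parent n1 fail=0; on 'a' 0 → fail=1;  out {0}∪∅={0}
  n4('bc'): parent n3 fail=0; on 'c' 0 → fail=6;  out ∅∪∅=∅
  n7('cc'): parent n6 fail=0; on 'c' 0 → fail=6;  out {2}∪∅={2}
  n11('ca'): parent n6 fail=0; on 'a' 0 → fail=1;  out {4}∪∅={4}
  n5('bca'): parent n4 fail=6; on 'a' 6 → fail=11;  out {1}∪{4}={1,4}
  n8('aab'): parent n2 fail=1; on 'b' 1→0 → fail=3;  out ∅∪∅=∅
  n9('aabb'): parent n8 fail=3; on 'b' 3→0 → fail=3;  out ∅∪∅=∅
  n10('aabbc'): parent n9 fail=3; on 'c' 3 → fail=4;  out {3}∪∅={3}

Text stream:
i=0 'c': node 0→6
i=1 'c': node 6→7  ** P2@[0:1]
i=2 'c': node 7→7 (via fail)  ** P2@[1:2]
i=3 'c': node 7→7 (via fail)  ** P2@[2:3]
i=4 'a': node 7→11 (via fail)  ** P4@[3:4]
i=5 'c': node 11→6 (via fail)
i=6 'b': node 6→3 (via fail)
i=7 'c': node 3→4
i=8 'a': node 4→5  ** P1@[6:8],P4@[7:8]
i=9 'a': node 5→2 (via fail)  ** P0@[8:9]
i=10 'b': node 2→8
i=11 'b': node 8→9
i=12 'b': node 9→3 (via fail)
i=13 'b': node 3→3 (via fail)
i=14 'a': node 3→1 (via fail)
i=15 'a': node 1→2  ** P0@[14:15]
i=16 'b': node 2→8
i=17 'b': node 8→9
i=18 'c': node 9→10  ** P3@[14:18]
i=19 'a': node 10→5 (via fail)  ** P1@[17:19],P4@[18:19]
i=20 'c': node 5→6 (via fail)
i=21 'c': node 6→7  ** P2@[20:21]
i=22 'c': node 7→7 (via fail)  ** P2@[21:22]
i=23 'c': node 7→7 (via fail)  ** P2@[22:23]
i=24 'c': node 7→7 (via fail)  ** P2@[23:24]
i=25 'c': node 7→7 (via fail)  ** P2@[24:25]
i=26 'c': node 7→7 (via fail)  ** P2@[25:26]
i=27 'a': node 7→11 (via fail)  ** P4@[26:27]
i=28 'c': node 11→6 (via fail)
i=29 'b': node 6→3 (via fail)
i=30 'c': node 3→4
i=31 'c': node 4→7 (via fail)  ** P2@[30:31]
i=32 'c': node 7→7 (via fail)  ** P2@[31:32]
i=33 'c': node 7→7 (via fail)  ** P2@[32:33]
i=34 'a': node 7→11 (via fail)  ** P4@[33:34]
i=35 'b': node 11→3 (via fail)
i=36 'a': node 3→1 (via fail)
i=37 'c': node 1→6 (via fail)
i=38 'b': node 6→3 (via fail)
i=39 'a': node 3→1 (via fail)
i=40 'a': node 1→2  ** P0@[39:40]
i=41 'a': node 2→2 (via fail)  ** P0@[40:41]
i=42 'c': node 2→6 (via fail)
i=43 'a': node 6→11  ** P4@[42:43]
i=44 'c': node 11→6 (via fail)
i=45 'c': node 6→7  ** P2@[44:45]
i=46 'c': node 7→7 (via fail)  ** P2@[45:46]
i=47 'a': node 7→11 (via fail)  ** P4@[46:47]
i=48 'c': node 11→6 (via fail)
i=49 'c': node 6→7  ** P2@[48:49]
i=50 'a': node 7→11 (via fail)  ** P4@[49:50]
i=51 'b': node 11→3 (via fail)

Result: [[1,2],[2,2],[3,2],[4,4],[8,1],[8,4],[9,0],[15,0],[18,3],[19,1],[19,4],[21,2],[22,2],[23,2],[24,2],[25,2],[26,2],[27,4],[31,2],[32,2],[33,2],[34,4],[40,0],[41,0],[43,4],[45,2],[46,2],[47,4],[49,2],[50,4]]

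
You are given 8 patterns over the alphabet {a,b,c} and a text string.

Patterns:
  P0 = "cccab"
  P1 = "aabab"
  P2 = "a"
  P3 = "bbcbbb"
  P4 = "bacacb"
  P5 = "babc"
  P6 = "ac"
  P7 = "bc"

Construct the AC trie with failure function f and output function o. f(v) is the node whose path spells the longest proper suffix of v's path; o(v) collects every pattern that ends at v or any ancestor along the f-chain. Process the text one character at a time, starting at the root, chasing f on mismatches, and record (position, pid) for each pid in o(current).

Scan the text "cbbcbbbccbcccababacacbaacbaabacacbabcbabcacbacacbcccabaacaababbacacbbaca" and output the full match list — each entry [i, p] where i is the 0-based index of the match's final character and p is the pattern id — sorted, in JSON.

Construct AC machine:
Trie (insert patterns):
  n0 'ε': a→6 b→11 c→1
  n1 'c': c→2
  n2 'cc': c→3
  n3 'ccc': a→4
  n4 'ccca': b→5
  n5 'cccab': ·  ←P0
  n6 'a': a→7 c→24  ←P2
  n7 'aa': b→8
  n8 'aab': a→9
  n9 'aaba': b→10
  n10 'aabab': ·  ←P1
  n11 'b': a→17 b→12 c→25
  n12 'bb': c→13
  n13 'bbc': b→14
  n14 'bbcb': b→15
  n15 'bbcbb': b→16
  n16 'bbcbbb': ·  ←P3
  n17 'ba': b→22 c→18
  n18 'bac': a→19
  n19 'baca': c→20
  n20 'bacac': b→21
  n21 'bacacb': ·  ←P4
  n22 'bab': c→23
  n23 'babc': ·  ←P5
  n24 'ac': ·  ←P6
  n25 'bc': ·  ←P7

BFS fail/out derivation:
  fail(1) 'c': from fail(0)=0 chase 'c': 0 ⇒ 0;  out=∅∪out(0)=∅
  fail(6) 'a': from fail(0)=0 chase 'a': 0 ⇒ 0;  out={2}∪out(0)={2}
  fail(11) 'b': from fail(0)=0 chase 'b': 0 ⇒ 0;  out=∅∪out(0)=∅
  fail(2) 'cc': from fail(1)=0 chase 'c': 0 ⇒ 1;  out=∅∪out(1)=∅
  fail(7) 'aa': from fail(6)=0 chase 'a': 0 ⇒ 6;  out=∅∪out(6)={2}
  fail(12) 'bb': from fail(11)=0 chase 'b': 0 ⇒ 11;  out=∅∪out(11)=∅
  fail(17) 'ba': from fail(11)=0 chase 'a': 0 ⇒ 6;  out=∅∪out(6)={2}
  fail(24) 'ac': from fail(6)=0 chase 'c': 0 ⇒ 1;  out={6}∪out(1)={6}
  fail(25) 'bc': from fail(11)=0 chase 'c': 0 ⇒ 1;  out={7}∪out(1)={7}
  fail(3) 'ccc': from fail(2)=1 chase 'c': 1 ⇒ 2;  out=∅∪out(2)=∅
  fail(8) 'aab': from fail(7)=6 chase 'b': 6→0 ⇒ 11;  out=∅∪out(11)=∅
  fail(13) 'bbc': from fail(12)=11 chase 'c': 11 ⇒ 25;  out=∅∪out(25)={7}
  fail(18) 'bac': from fail(17)=6 chase 'c': 6 ⇒ 24;  out=∅∪out(24)={6}
  fail(22) 'bab': from fail(17)=6 chase 'b': 6→0 ⇒ 11;  out=∅∪out(11)=∅
  fail(4) 'ccca': from fail(3)=2 chase 'a': 2→1→0 ⇒ 6;  out=∅∪out(6)={2}
  fail(9) 'aaba': from fail(8)=11 chase 'a': 11 ⇒ 17;  out=∅∪out(17)={2}
  fail(14) 'bbcb': from fail(13)=25 chase 'b': 25→1→0 ⇒ 11;  out=∅∪out(11)=∅
  fail(19) 'baca': from fail(18)=24 chase 'a': 24→1→0 ⇒ 6;  out=∅∪out(6)={2}
  fail(23) 'babc': from fail(22)=11 chase 'c': 11 ⇒ 25;  out={5}∪out(25)={5,7}
  fail(5) 'cccab': from fail(4)=6 chase 'b': 6→0 ⇒ 11;  out={0}∪out(11)={0}
  fail(10) 'aabab': from fail(9)=17 chase 'b': 17 ⇒ 22;  out={1}∪out(22)={1}
  fail(15) 'bbcbb': from fail(14)=11 chase 'b': 11 ⇒ 12;  out=∅∪out(12)=∅
  fail(20) 'bacac': from fail(19)=6 chase 'c': 6 ⇒ 24;  out=∅∪out(24)={6}
  fail(16) 'bbcbbb': from fail(15)=12 chase 'b': 12→11 ⇒ 12;  out={3}∪out(12)={3}
  fail(21) 'bacacb': from fail(20)=24 chase 'b': 24→1→0 ⇒ 11;  out={4}∪out(11)={4}

Run:
[0] read 'c'  n0⇒n1
[1] read 'b'  n1⇒n11 (fail-walked)
[2] read 'b'  n11⇒n12
[3] read 'c'  n12⇒n13  ** P7@[2:3]
[4] read 'b'  n13⇒n14
[5] read 'b'  n14⇒n15
[6] read 'b'  n15⇒n16  ** P3@[1:6]
[7] read 'c'  n16⇒n13 (fail-walked)  ** P7@[6:7]
[8] read 'c'  n13⇒n2 (fail-walked)
[9] read 'b'  n2⇒n11 (fail-walked)
[10] read 'c'  n11⇒n25  ** P7@[9:10]
[11] read 'c'  n25⇒n2 (fail-walked)
[12] read 'c'  n2⇒n3
[13] read 'a'  n3⇒n4  ** P2@[13:13]
[14] read 'b'  n4⇒n5  ** P0@[10:14]
[15] read 'a'  n5⇒n17 (fail-walked)  ** P2@[15:15]
[16] read 'b'  n17⇒n22
[17] read 'a'  n22⇒n17 (fail-walked)  ** P2@[17:17]
[18] read 'c'  n17⇒n18  ** P6@[17:18]
[19] read 'a'  n18⇒n19  ** P2@[19:19]
[20] read 'c'  n19⇒n20  ** P6@[19:20]
[21] read 'b'  n20⇒n21  ** P4@[16:21]
[22] read 'a'  n21⇒n17 (fail-walked)  ** P2@[22:22]
[23] read 'a'  n17⇒n7 (fail-walked)  ** P2@[23:23]
[24] read 'c'  n7⇒n24 (fail-walked)  ** P6@[23:24]
[25] read 'b'  n24⇒n11 (fail-walked)
[26] read 'a'  n11⇒n17  ** P2@[26:26]
[27] read 'a'  n17⇒n7 (fail-walked)  ** P2@[27:27]
[28] read 'b'  n7⇒n8
[29] read 'a'  n8⇒n9  ** P2@[29:29]
[30] read 'c'  n9⇒n18 (fail-walked)  ** P6@[29:30]
[31] read 'a'  n18⇒n19  ** P2@[31:31]
[32] read 'c'  n19⇒n20  ** P6@[31:32]
[33] read 'b'  n20⇒n21  ** P4@[28:33]
[34] read 'a'  n21⇒n17 (fail-walked)  ** P2@[34:34]
[35] read 'b'  n17⇒n22
[36] read 'c'  n22⇒n23  ** P5@[33:36],P7@[35:36]
[37] read 'b'  n23⇒n11 (fail-walked)
[38] read 'a'  n11⇒n17  ** P2@[38:38]
[39] read 'b'  n17⇒n22
[40] read 'c'  n22⇒n23  ** P5@[37:40],P7@[39:40]
[41] read 'a'  n23⇒n6 (fail-walked)  ** P2@[41:41]
[42] read 'c'  n6⇒n24  ** P6@[41:42]
[43] read 'b'  n24⇒n11 (fail-walked)
[44] read 'a'  n11⇒n17  ** P2@[44:44]
[45] read 'c'  n17⇒n18  ** P6@[44:45]
[46] read 'a'  n18⇒n19  ** P2@[46:46]
[47] read 'c'  n19⇒n20  ** P6@[46:47]
[48] read 'b'  n20⇒n21  ** P4@[43:48]
[49] read 'c'  n21⇒n25 (fail-walked)  ** P7@[48:49]
[50] read 'c'  n25⇒n2 (fail-walked)
[51] read 'c'  n2⇒n3
[52] read 'a'  n3⇒n4  ** P2@[52:52]
[53] read 'b'  n4⇒n5  ** P0@[49:53]
[54] read 'a'  n5⇒n17 (fail-walked)  ** P2@[54:54]
[55] read 'a'  n17⇒n7 (fail-walked)  ** P2@[55:55]
[56] read 'c'  n7⇒n24 (fail-walked)  ** P6@[55:56]
[57] read 'a'  n24⇒n6 (fail-walked)  ** P2@[57:57]
[58] read 'a'  n6⇒n7  ** P2@[58:58]
[59] read 'b'  n7⇒n8
[60] read 'a'  n8⇒n9  ** P2@[60:60]
[61] read 'b'  n9⇒n10  ** P1@[57:61]
[62] read 'b'  n10⇒n12 (fail-walked)
[63] read 'a'  n12⇒n17 (fail-walked)  ** P2@[63:63]
[64] read 'c'  n17⇒n18  ** P6@[63:64]
[65] read 'a'  n18⇒n19  ** P2@[65:65]
[66] read 'c'  n19⇒n20  ** P6@[65:66]
[67] read 'b'  n20⇒n21  ** P4@[62:67]
[68] read 'b'  n21⇒n12 (fail-walked)
[69] read 'a'  n12⇒n17 (fail-walked)  ** P2@[69:69]
[70] read 'c'  n17⇒n18  ** P6@[69:70]
[71] read 'a'  n18⇒n19  ** P2@[71:71]

All matches (sorted): [[3,7],[6,3],[7,7],[10,7],[13,2],[14,0],[15,2],[17,2],[18,6],[19,2],[20,6],[21,4],[22,2],[23,2],[24,6],[26,2],[27,2],[29,2],[30,6],[31,2],[32,6],[33,4],[34,2],[36,5],[36,7],[38,2],[40,5],[40,7],[41,2],[42,6],[44,2],[45,6],[46,2],[47,6],[48,4],[49,7],[52,2],[53,0],[54,2],[55,2],[56,6],[57,2],[58,2],[60,2],[61,1],[63,2],[64,6],[65,2],[66,6],[67,4],[69,2],[70,6],[71,2]]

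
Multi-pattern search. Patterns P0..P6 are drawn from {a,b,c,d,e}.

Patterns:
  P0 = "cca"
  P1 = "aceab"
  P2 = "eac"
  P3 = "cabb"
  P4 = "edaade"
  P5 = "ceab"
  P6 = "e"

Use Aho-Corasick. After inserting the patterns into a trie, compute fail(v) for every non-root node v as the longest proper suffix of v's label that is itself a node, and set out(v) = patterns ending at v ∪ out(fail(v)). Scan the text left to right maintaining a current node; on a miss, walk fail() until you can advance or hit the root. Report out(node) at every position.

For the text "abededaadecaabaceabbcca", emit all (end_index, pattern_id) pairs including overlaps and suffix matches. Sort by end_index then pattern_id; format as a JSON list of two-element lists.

Build automaton:
Trie (insert patterns):
  0='ε' goto a→4 c→1 e→9
  1='c' goto a→12 c→2 e→20
  2='cc' goto a→3
  3='cca' goto ·  ←P0
  4='a' goto c→5
  5='ac' goto e→6
  6='ace' goto a→7
  7='acea' goto b→8
  8='aceab' goto ·  ←P1
  9='e' goto a→10 d→15  ←P6
  10='ea' goto c→11
  11='eac' goto ·  ←P2
  12='ca' goto b→13
  13='cab' goto b→14
  14='cabb' goto ·  ←P3
  15='ed' goto a→16
  16='eda' goto a→17
  17='edaa' goto d→18
  18='edaad' goto e→19
  19='edaade' goto ·  ←P4
  20='ce' goto a→21
  21='cea' goto b→22
  22='ceab' goto ·  ←P5

BFS fail/out derivation:
  n1('c'): parent n0 fail=0; on 'c' 0 → fail=0;  out ∅∪∅=∅
  n4('a'): parent n0 fail=0; on 'a' 0 → fail=0;  out ∅∪∅=∅
  n9('e'): parent n0 fail=0; on 'e' 0 → fail=0;  out {6}∪∅={6}
  n2('cc'): parent n1 fail=0; on 'c' 0 → fail=1;  out ∅∪∅=∅
  n5('ac'): parent n4 fail=0; on 'c' 0 → fail=1;  out ∅∪∅=∅
  n10('ea'): parent n9 fail=0; on 'a' 0 → fail=4;  out ∅∪∅=∅
  n12('ca'): parent n1 fail=0; on 'a' 0 → fail=4;  out ∅∪∅=∅
  n15('ed'): parent n9 fail=0; on 'd' 0 → fail=0;  out ∅∪∅=∅
  n20('ce'): parent n1 fail=0; on 'e' 0 → fail=9;  out ∅∪{6}={6}
  n3('cca'): parent n2 fail=1; on 'a' 1 → fail=12;  out {0}∪∅={0}
  n6('ace'): parent n5 fail=1; on 'e' 1 → fail=20;  out ∅∪{6}={6}
  n11('eac'): parent n10 fail=4; on 'c' 4 → fail=5;  out {2}∪∅={2}
  n13('cab'): parent n12 fail=4; on 'b' 4→0 → fail=0;  out ∅∪∅=∅
  n16('eda'): parent n15 fail=0; on 'a' 0 → fail=4;  out ∅∪∅=∅
  n21('cea'): parent n20 fail=9; on 'a' 9 → fail=10;  out ∅∪∅=∅
  n7('acea'): parent n6 fail=20; on 'a' 20 → fail=21;  out ∅∪∅=∅
  n14('cabb'): parent n13 fail=0; on 'b' 0 → fail=0;  out {3}∪∅={3}
  n17('edaa'): parent n16 fail=4; on 'a' 4→0 → fail=4;  out ∅∪∅=∅
  n22('ceab'): parent n21 fail=10; on 'b' 10→4→0 → fail=0;  out {5}∪∅={5}
  n8('aceab'): parent n7 fail=21; on 'b' 21 → fail=22;  out {1}∪{5}={1,5}
  n18('edaad'): parent n17 fail=4; on 'd' 4→0 → fail=0;  out ∅∪∅=∅
  n19('edaade'): parent n18 fail=0; on 'e' 0 → fail=9;  out {4}∪{6}={4,6}

Text stream:
[0] read 'a'  n0⇒n4
[1] read 'b'  n4⇒n0 ·f
[2] read 'e'  n0⇒n9  ** P6@[2:2]
[3] read 'd'  n9⇒n15
[4] read 'e'  n15⇒n9 ·f  ** P6@[4:4]
[5] read 'd'  n9⇒n15
[6] read 'a'  n15⇒n16
[7] read 'a'  n16⇒n17
[8] read 'd'  n17⇒n18
[9] read 'e'  n18⇒n19  ** P4@[4:9],P6@[9:9]
[10] read 'c'  n19⇒n1 ·f
[11] read 'a'  n1⇒n12
[12] read 'a'  n12⇒n4 ·f
[13] read 'b'  n4⇒n0 ·f
[14] read 'a'  n0⇒n4
[15] read 'c'  n4⇒n5
[16] read 'e'  n5⇒n6  ** P6@[16:16]
[17] read 'a'  n6⇒n7
[18] read 'b'  n7⇒n8  ** P1@[14:18],P5@[15:18]
[19] read 'b'  n8⇒n0 ·f
[20] read 'c'  n0⇒n1
[21] read 'c'  n1⇒n2
[22] read 'a'  n2⇒n3  ** P0@[20:22]

Result: [[2,6],[4,6],[9,4],[9,6],[16,6],[18,1],[18,5],[22,0]]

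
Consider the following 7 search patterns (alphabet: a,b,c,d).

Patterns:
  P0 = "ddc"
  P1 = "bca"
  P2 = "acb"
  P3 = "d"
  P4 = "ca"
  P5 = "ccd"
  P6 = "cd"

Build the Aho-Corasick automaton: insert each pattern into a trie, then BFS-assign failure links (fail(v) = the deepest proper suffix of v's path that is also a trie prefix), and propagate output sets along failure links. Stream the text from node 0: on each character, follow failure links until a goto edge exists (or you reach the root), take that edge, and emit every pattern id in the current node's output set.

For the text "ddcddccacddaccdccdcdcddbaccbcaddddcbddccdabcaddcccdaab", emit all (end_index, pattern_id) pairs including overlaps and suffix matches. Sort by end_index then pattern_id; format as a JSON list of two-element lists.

Build automaton:
Trie (insert patterns):
  n0 'ε': a→7 b→4 c→10 d→1
  n1 'd': d→2  [P3 ends]
  n2 'dd': c→3
  n3 'ddc': ·  [P0 ends]
  n4 'b': c→5
  n5 'bc': a→6
  n6 'bca': ·  [P1 ends]
  n7 'a': c→8
  n8 'ac': b→9
  n9 'acb': ·  [P2 ends]
  n10 'c': a→11 c→12 d→14
  n11 'ca': ·  [P4 ends]
  n12 'cc': d→13
  n13 'ccd': ·  [P5 ends]
  n14 'cd': ·  [P6 ends]

BFS fail/out derivation:
  fail(1) 'd': from fail(0)=0 chase 'd': 0 ⇒ 0;  out={3}∪out(0)={3}
  fail(4) 'b': from fail(0)=0 chase 'b': 0 ⇒ 0;  out=∅∪out(0)=∅
  fail(7) 'a': from fail(0)=0 chase 'a': 0 ⇒ 0;  out=∅∪out(0)=∅
  fail(10) 'c': from fail(0)=0 chase 'c': 0 ⇒ 0;  out=∅∪out(0)=∅
  fail(2) 'dd': from fail(1)=0 chase 'd': 0 ⇒ 1;  out=∅∪out(1)={3}
  fail(5) 'bc': from fail(4)=0 chase 'c': 0 ⇒ 10;  out=∅∪out(10)=∅
  fail(8) 'ac': from fail(7)=0 chase 'c': 0 ⇒ 10;  out=∅∪out(10)=∅
  fail(11) 'ca': from fail(10)=0 chase 'a': 0 ⇒ 7;  out={4}∪out(7)={4}
  fail(12) 'cc': from fail(10)=0 chase 'c': 0 ⇒ 10;  out=∅∪out(10)=∅
  fail(14) 'cd': from fail(10)=0 chase 'd': 0 ⇒ 1;  out={6}∪out(1)={3,6}
  fail(3) 'ddc': from fail(2)=1 chase 'c': 1→0 ⇒ 10;  out={0}∪out(10)={0}
  fail(6) 'bca': from fail(5)=10 chase 'a': 10 ⇒ 11;  out={1}∪out(11)={1,4}
  fail(9) 'acb': from fail(8)=10 chase 'b': 10→0 ⇒ 4;  out={2}∪out(4)={2}
  fail(13) 'ccd': from fail(12)=10 chase 'd': 10 ⇒ 14;  out={5}∪out(14)={3,5,6}

Scan:
i=0 'd': node 0→1  → match P3@[0:0]
i=1 'd': node 1→2  → match P3@[1:1]
i=2 'c': node 2→3  → match P0@[0:2]
i=3 'd': node 3→14 (fail-walked)  → match P3@[3:3],P6@[2:3]
i=4 'd': node 14→2 (fail-walked)  → match P3@[4:4]
i=5 'c': node 2→3  → match P0@[3:5]
i=6 'c': node 3→12 (fail-walked)
i=7 'a': node 12→11 (fail-walked)  → match P4@[6:7]
i=8 'c': node 11→8 (fail-walked)
i=9 'd': node 8→14 (fail-walked)  → match P3@[9:9],P6@[8:9]
i=10 'd': node 14→2 (fail-walked)  → match P3@[10:10]
i=11 'a': node 2→7 (fail-walked)
i=12 'c': node 7→8
i=13 'c': node 8→12 (fail-walked)
i=14 'd': node 12→13  → match P3@[14:14],P5@[12:14],P6@[13:14]
i=15 'c': node 13→10 (fail-walked)
i=16 'c': node 10→12
i=17 'd': node 12→13  → match P3@[17:17],P5@[15:17],P6@[16:17]
i=18 'c': node 13→10 (fail-walked)
i=19 'd': node 10→14  → match P3@[19:19],P6@[18:19]
i=20 'c': node 14→10 (fail-walked)
i=21 'd': node 10→14  → match P3@[21:21],P6@[20:21]
i=22 'd': node 14→2 (fail-walked)  → match P3@[22:22]
i=23 'b': node 2→4 (fail-walked)
i=24 'a': node 4→7 (fail-walked)
i=25 'c': node 7→8
i=26 'c': node 8→12 (fail-walked)
i=27 'b': node 12→4 (fail-walked)
i=28 'c': node 4→5
i=29 'a': node 5→6  → match P1@[27:29],P4@[28:29]
i=30 'd': node 6→1 (fail-walked)  → match P3@[30:30]
i=31 'd': node 1→2  → match P3@[31:31]
i=32 'd': node 2→2 (fail-walked)  → match P3@[32:32]
i=33 'd': node 2→2 (fail-walked)  → match P3@[33:33]
i=34 'c': node 2→3  → match P0@[32:34]
i=35 'b': node 3→4 (fail-walked)
i=36 'd': node 4→1 (fail-walked)  → match P3@[36:36]
i=37 'd': node 1→2  → match P3@[37:37]
i=38 'c': node 2→3  → match P0@[36:38]
i=39 'c': node 3→12 (fail-walked)
i=40 'd': node 12→13  → match P3@[40:40],P5@[38:40],P6@[39:40]
i=41 'a': node 13→7 (fail-walked)
i=42 'b': node 7→4 (fail-walked)
i=43 'c': node 4→5
i=44 'a': node 5→6  → match P1@[42:44],P4@[43:44]
i=45 'd': node 6→1 (fail-walked)  → match P3@[45:45]
i=46 'd': node 1→2  → match P3@[46:46]
i=47 'c': node 2→3  → match P0@[45:47]
i=48 'c': node 3→12 (fail-walked)
i=49 'c': node 12→12 (fail-walked)
i=50 'd': node 12→13  → match P3@[50:50],P5@[48:50],P6@[49:50]
i=51 'a': node 13→7 (fail-walked)
i=52 'a': node 7→7 (fail-walked)
i=53 'b': node 7→4 (fail-walked)

All matches (sorted): [[0,3],[1,3],[2,0],[3,3],[3,6],[4,3],[5,0],[7,4],[9,3],[9,6],[10,3],[14,3],[14,5],[14,6],[17,3],[17,5],[17,6],[19,3],[19,6],[21,3],[21,6],[22,3],[29,1],[29,4],[30,3],[31,3],[32,3],[33,3],[34,0],[36,3],[37,3],[38,0],[40,3],[40,5],[40,6],[44,1],[44,4],[45,3],[46,3],[47,0],[50,3],[50,5],[50,6]]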